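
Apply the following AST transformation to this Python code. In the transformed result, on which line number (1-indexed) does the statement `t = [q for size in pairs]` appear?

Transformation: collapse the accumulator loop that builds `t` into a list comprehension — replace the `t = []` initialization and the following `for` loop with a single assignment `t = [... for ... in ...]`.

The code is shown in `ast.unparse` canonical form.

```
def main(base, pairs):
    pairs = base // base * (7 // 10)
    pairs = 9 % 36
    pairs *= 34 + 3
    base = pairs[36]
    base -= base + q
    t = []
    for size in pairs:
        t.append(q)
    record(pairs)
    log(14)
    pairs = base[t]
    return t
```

Transformed code:
def main(base, pairs):
    pairs = base // base * (7 // 10)
    pairs = 9 % 36
    pairs *= 34 + 3
    base = pairs[36]
    base -= base + q
    t = [q for size in pairs]
    record(pairs)
    log(14)
    pairs = base[t]
    return t

7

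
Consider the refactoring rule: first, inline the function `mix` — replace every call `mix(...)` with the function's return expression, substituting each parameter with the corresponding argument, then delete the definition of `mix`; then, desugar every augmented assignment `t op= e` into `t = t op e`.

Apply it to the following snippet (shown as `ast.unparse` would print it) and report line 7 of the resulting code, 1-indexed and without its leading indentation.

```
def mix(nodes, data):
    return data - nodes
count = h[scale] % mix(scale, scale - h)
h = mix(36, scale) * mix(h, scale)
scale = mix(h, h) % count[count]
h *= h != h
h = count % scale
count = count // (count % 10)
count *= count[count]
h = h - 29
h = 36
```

Transformed code:
count = h[scale] % (scale - h - scale)
h = (scale - 36) * (scale - h)
scale = (h - h) % count[count]
h = h * (h != h)
h = count % scale
count = count // (count % 10)
count = count * count[count]
h = h - 29
h = 36

count = count * count[count]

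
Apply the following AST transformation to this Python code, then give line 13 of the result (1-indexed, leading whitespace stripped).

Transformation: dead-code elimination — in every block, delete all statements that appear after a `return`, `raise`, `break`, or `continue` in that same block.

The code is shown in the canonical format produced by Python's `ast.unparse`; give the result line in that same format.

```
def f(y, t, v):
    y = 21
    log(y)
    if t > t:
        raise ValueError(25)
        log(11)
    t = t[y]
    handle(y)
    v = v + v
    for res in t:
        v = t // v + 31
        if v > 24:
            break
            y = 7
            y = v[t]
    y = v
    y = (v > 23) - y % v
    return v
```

Transformed code:
def f(y, t, v):
    y = 21
    log(y)
    if t > t:
        raise ValueError(25)
    t = t[y]
    handle(y)
    v = v + v
    for res in t:
        v = t // v + 31
        if v > 24:
            break
    y = v
    y = (v > 23) - y % v
    return v

y = v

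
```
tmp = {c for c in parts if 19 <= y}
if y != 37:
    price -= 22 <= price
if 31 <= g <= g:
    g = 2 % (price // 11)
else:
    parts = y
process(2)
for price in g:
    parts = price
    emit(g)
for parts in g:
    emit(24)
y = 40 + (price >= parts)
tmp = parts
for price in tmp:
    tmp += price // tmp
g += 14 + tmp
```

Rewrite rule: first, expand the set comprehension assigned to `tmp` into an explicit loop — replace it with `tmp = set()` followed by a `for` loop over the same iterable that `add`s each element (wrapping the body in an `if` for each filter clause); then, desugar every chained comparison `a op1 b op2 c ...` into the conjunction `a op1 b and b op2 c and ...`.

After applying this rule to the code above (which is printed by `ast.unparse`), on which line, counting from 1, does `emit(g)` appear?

Transformed code:
tmp = set()
for c in parts:
    if 19 <= y:
        tmp.add(c)
if y != 37:
    price -= 22 <= price
if 31 <= g and g <= g:
    g = 2 % (price // 11)
else:
    parts = y
process(2)
for price in g:
    parts = price
    emit(g)
for parts in g:
    emit(24)
y = 40 + (price >= parts)
tmp = parts
for price in tmp:
    tmp += price // tmp
g += 14 + tmp

14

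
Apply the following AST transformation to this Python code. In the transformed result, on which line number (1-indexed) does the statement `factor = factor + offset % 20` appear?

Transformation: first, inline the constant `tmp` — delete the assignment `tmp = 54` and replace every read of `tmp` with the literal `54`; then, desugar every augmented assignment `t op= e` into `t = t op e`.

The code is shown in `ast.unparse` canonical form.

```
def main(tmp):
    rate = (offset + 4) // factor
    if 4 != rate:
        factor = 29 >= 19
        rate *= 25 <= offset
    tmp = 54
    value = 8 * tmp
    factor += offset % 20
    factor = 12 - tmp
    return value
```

Transformed code:
def main(tmp):
    rate = (offset + 4) // factor
    if 4 != rate:
        factor = 29 >= 19
        rate = rate * (25 <= offset)
    value = 8 * 54
    factor = factor + offset % 20
    factor = 12 - 54
    return value

7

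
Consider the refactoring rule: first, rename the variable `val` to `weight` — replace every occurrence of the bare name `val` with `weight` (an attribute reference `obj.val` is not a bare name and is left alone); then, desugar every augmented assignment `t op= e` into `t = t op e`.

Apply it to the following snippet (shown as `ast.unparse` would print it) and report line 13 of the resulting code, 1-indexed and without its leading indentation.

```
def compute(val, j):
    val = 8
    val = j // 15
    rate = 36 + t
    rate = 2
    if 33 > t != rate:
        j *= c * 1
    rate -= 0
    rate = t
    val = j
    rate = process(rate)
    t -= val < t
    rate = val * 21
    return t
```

rate = weight * 21

Transformed code:
def compute(weight, j):
    weight = 8
    weight = j // 15
    rate = 36 + t
    rate = 2
    if 33 > t != rate:
        j = j * (c * 1)
    rate = rate - 0
    rate = t
    weight = j
    rate = process(rate)
    t = t - (weight < t)
    rate = weight * 21
    return t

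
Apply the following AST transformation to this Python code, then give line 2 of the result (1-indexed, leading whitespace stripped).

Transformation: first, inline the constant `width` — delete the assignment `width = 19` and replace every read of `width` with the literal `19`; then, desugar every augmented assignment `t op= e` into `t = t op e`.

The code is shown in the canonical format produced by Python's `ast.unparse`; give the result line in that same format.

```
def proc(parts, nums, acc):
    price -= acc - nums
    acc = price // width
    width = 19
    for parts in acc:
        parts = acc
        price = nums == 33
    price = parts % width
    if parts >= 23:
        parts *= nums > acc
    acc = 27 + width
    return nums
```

price = price - (acc - nums)

Transformed code:
def proc(parts, nums, acc):
    price = price - (acc - nums)
    acc = price // 19
    for parts in acc:
        parts = acc
        price = nums == 33
    price = parts % 19
    if parts >= 23:
        parts = parts * (nums > acc)
    acc = 27 + 19
    return nums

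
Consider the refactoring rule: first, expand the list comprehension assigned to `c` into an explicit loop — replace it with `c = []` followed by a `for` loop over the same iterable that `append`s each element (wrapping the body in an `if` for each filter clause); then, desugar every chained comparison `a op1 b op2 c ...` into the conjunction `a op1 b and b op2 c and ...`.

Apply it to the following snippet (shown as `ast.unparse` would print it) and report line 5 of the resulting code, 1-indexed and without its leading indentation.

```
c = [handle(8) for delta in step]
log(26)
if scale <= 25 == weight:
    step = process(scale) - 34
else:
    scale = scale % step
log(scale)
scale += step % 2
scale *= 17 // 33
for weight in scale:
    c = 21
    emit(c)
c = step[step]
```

if scale <= 25 and 25 == weight:

Transformed code:
c = []
for delta in step:
    c.append(handle(8))
log(26)
if scale <= 25 and 25 == weight:
    step = process(scale) - 34
else:
    scale = scale % step
log(scale)
scale += step % 2
scale *= 17 // 33
for weight in scale:
    c = 21
    emit(c)
c = step[step]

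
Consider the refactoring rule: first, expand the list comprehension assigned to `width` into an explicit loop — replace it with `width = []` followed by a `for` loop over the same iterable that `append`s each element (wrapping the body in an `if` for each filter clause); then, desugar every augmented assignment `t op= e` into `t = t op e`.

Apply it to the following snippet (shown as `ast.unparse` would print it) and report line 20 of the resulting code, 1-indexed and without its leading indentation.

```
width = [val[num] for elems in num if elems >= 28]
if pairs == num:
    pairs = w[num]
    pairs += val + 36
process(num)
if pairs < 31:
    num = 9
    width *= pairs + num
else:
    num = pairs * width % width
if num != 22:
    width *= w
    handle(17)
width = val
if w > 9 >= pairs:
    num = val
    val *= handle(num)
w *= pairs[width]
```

val = val * handle(num)

Transformed code:
width = []
for elems in num:
    if elems >= 28:
        width.append(val[num])
if pairs == num:
    pairs = w[num]
    pairs = pairs + (val + 36)
process(num)
if pairs < 31:
    num = 9
    width = width * (pairs + num)
else:
    num = pairs * width % width
if num != 22:
    width = width * w
    handle(17)
width = val
if w > 9 >= pairs:
    num = val
    val = val * handle(num)
w = w * pairs[width]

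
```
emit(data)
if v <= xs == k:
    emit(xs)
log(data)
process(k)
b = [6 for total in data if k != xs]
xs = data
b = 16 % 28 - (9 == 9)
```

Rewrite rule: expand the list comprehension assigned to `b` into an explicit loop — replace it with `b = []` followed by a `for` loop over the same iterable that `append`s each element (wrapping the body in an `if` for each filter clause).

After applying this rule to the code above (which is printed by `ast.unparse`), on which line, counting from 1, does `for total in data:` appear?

7

Transformed code:
emit(data)
if v <= xs == k:
    emit(xs)
log(data)
process(k)
b = []
for total in data:
    if k != xs:
        b.append(6)
xs = data
b = 16 % 28 - (9 == 9)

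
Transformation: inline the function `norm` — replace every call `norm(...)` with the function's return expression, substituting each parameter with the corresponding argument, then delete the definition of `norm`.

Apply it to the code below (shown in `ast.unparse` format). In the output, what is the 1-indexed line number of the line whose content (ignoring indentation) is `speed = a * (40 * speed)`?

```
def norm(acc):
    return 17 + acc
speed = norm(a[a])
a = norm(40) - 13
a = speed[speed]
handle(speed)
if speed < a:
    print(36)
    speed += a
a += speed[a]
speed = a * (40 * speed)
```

9

Transformed code:
speed = 17 + a[a]
a = 17 + 40 - 13
a = speed[speed]
handle(speed)
if speed < a:
    print(36)
    speed += a
a += speed[a]
speed = a * (40 * speed)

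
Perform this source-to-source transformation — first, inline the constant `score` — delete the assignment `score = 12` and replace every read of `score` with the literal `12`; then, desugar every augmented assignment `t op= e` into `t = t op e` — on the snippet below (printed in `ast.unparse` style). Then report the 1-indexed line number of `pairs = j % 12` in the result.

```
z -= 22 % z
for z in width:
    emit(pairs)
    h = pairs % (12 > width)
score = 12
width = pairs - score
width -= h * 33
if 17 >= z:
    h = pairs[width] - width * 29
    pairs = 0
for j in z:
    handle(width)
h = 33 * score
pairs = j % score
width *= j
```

13

Transformed code:
z = z - 22 % z
for z in width:
    emit(pairs)
    h = pairs % (12 > width)
width = pairs - 12
width = width - h * 33
if 17 >= z:
    h = pairs[width] - width * 29
    pairs = 0
for j in z:
    handle(width)
h = 33 * 12
pairs = j % 12
width = width * j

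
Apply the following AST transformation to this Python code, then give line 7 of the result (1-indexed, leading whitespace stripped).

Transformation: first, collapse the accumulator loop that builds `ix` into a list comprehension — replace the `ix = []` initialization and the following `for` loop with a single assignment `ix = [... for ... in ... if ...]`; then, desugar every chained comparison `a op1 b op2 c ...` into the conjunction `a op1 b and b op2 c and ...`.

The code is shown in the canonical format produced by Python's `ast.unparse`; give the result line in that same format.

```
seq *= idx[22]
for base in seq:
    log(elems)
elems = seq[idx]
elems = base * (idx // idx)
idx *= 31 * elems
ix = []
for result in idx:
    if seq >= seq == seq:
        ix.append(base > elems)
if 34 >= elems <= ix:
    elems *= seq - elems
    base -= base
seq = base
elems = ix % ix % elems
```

Transformed code:
seq *= idx[22]
for base in seq:
    log(elems)
elems = seq[idx]
elems = base * (idx // idx)
idx *= 31 * elems
ix = [base > elems for result in idx if seq >= seq and seq == seq]
if 34 >= elems and elems <= ix:
    elems *= seq - elems
    base -= base
seq = base
elems = ix % ix % elems

ix = [base > elems for result in idx if seq >= seq and seq == seq]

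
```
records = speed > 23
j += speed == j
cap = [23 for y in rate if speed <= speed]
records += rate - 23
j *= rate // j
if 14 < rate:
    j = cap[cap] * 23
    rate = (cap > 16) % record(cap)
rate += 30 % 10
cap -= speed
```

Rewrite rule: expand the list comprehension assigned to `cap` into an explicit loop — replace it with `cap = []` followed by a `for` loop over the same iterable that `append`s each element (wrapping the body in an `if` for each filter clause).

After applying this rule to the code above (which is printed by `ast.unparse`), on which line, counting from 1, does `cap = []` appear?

3

Transformed code:
records = speed > 23
j += speed == j
cap = []
for y in rate:
    if speed <= speed:
        cap.append(23)
records += rate - 23
j *= rate // j
if 14 < rate:
    j = cap[cap] * 23
    rate = (cap > 16) % record(cap)
rate += 30 % 10
cap -= speed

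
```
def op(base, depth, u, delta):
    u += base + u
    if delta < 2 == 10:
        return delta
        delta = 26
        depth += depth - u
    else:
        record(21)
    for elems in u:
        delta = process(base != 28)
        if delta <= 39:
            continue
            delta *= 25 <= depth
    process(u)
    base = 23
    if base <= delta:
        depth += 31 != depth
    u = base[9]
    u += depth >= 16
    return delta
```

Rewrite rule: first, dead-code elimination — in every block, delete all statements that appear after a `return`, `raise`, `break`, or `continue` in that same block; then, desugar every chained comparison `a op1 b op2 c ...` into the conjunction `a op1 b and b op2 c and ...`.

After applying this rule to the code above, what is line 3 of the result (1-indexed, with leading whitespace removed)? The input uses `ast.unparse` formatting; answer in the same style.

if delta < 2 and 2 == 10:

Transformed code:
def op(base, depth, u, delta):
    u += base + u
    if delta < 2 and 2 == 10:
        return delta
    else:
        record(21)
    for elems in u:
        delta = process(base != 28)
        if delta <= 39:
            continue
    process(u)
    base = 23
    if base <= delta:
        depth += 31 != depth
    u = base[9]
    u += depth >= 16
    return delta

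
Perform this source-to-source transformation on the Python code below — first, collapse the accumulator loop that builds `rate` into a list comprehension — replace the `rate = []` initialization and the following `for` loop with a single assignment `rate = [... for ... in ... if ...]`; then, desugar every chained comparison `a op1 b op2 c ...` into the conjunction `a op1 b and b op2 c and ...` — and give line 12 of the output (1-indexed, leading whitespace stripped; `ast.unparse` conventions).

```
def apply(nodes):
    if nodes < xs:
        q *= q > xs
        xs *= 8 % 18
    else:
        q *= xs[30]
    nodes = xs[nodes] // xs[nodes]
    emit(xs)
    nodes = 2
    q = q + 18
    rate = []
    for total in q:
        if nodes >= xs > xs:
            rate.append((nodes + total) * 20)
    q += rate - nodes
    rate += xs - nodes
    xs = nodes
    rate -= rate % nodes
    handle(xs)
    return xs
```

q += rate - nodes

Transformed code:
def apply(nodes):
    if nodes < xs:
        q *= q > xs
        xs *= 8 % 18
    else:
        q *= xs[30]
    nodes = xs[nodes] // xs[nodes]
    emit(xs)
    nodes = 2
    q = q + 18
    rate = [(nodes + total) * 20 for total in q if nodes >= xs and xs > xs]
    q += rate - nodes
    rate += xs - nodes
    xs = nodes
    rate -= rate % nodes
    handle(xs)
    return xs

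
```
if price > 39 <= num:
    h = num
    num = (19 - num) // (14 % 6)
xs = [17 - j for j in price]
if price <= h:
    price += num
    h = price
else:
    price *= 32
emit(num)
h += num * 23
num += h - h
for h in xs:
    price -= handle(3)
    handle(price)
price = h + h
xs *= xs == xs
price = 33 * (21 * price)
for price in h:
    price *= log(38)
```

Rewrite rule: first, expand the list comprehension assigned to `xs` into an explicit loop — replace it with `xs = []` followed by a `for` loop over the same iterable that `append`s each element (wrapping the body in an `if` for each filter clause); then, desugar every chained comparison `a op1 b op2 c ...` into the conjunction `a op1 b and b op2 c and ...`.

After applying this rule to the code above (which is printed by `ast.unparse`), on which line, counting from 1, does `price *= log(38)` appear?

Transformed code:
if price > 39 and 39 <= num:
    h = num
    num = (19 - num) // (14 % 6)
xs = []
for j in price:
    xs.append(17 - j)
if price <= h:
    price += num
    h = price
else:
    price *= 32
emit(num)
h += num * 23
num += h - h
for h in xs:
    price -= handle(3)
    handle(price)
price = h + h
xs *= xs == xs
price = 33 * (21 * price)
for price in h:
    price *= log(38)

22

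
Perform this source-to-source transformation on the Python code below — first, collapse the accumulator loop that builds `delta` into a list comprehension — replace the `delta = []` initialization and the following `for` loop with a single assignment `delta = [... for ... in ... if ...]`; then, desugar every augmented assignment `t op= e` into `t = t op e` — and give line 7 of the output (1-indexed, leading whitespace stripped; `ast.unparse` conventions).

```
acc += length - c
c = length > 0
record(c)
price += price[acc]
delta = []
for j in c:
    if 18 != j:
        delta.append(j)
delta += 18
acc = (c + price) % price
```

Transformed code:
acc = acc + (length - c)
c = length > 0
record(c)
price = price + price[acc]
delta = [j for j in c if 18 != j]
delta = delta + 18
acc = (c + price) % price

acc = (c + price) % price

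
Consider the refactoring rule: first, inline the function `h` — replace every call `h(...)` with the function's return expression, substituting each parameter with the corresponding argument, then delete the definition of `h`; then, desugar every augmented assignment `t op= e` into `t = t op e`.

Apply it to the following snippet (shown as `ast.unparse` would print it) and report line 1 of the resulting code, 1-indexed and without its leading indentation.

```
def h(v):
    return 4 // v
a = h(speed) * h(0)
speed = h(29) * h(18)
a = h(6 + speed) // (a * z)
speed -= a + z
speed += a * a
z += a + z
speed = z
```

a = 4 // speed * (4 // 0)

Transformed code:
a = 4 // speed * (4 // 0)
speed = 4 // 29 * (4 // 18)
a = 4 // (6 + speed) // (a * z)
speed = speed - (a + z)
speed = speed + a * a
z = z + (a + z)
speed = z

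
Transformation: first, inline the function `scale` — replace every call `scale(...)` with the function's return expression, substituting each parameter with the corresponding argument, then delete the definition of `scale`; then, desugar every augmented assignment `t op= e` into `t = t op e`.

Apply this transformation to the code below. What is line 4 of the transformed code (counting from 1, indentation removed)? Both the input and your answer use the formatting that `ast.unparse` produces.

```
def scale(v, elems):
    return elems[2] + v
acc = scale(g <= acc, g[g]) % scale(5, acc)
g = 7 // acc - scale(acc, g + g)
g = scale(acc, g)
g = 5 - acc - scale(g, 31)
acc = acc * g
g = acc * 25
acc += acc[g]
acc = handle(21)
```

Transformed code:
acc = (g[g][2] + (g <= acc)) % (acc[2] + 5)
g = 7 // acc - ((g + g)[2] + acc)
g = g[2] + acc
g = 5 - acc - (31[2] + g)
acc = acc * g
g = acc * 25
acc = acc + acc[g]
acc = handle(21)

g = 5 - acc - (31[2] + g)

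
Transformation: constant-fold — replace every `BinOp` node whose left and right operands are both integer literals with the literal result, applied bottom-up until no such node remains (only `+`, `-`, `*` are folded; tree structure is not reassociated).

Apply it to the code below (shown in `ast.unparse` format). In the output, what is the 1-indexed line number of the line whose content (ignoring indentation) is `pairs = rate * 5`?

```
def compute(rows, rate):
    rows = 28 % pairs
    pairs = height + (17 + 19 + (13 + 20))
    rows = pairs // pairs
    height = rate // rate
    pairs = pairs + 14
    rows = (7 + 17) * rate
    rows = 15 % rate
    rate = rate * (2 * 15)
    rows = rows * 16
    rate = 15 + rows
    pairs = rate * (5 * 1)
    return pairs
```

Transformed code:
def compute(rows, rate):
    rows = 28 % pairs
    pairs = height + 69
    rows = pairs // pairs
    height = rate // rate
    pairs = pairs + 14
    rows = 24 * rate
    rows = 15 % rate
    rate = rate * 30
    rows = rows * 16
    rate = 15 + rows
    pairs = rate * 5
    return pairs

12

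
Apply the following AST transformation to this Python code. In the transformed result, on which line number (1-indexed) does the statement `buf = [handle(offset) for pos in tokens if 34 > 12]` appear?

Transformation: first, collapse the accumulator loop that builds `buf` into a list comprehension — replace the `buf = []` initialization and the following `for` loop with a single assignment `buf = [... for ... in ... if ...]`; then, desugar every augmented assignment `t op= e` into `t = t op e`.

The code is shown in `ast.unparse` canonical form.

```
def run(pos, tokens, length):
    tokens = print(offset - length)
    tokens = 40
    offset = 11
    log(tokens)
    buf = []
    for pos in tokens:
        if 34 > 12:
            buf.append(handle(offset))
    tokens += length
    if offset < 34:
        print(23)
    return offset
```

6

Transformed code:
def run(pos, tokens, length):
    tokens = print(offset - length)
    tokens = 40
    offset = 11
    log(tokens)
    buf = [handle(offset) for pos in tokens if 34 > 12]
    tokens = tokens + length
    if offset < 34:
        print(23)
    return offset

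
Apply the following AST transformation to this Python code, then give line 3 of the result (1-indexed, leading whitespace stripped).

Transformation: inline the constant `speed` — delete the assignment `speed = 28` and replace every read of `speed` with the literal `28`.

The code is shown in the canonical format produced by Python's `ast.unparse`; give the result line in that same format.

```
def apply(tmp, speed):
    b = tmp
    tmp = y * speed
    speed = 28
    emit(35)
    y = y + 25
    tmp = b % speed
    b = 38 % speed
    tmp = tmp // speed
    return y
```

tmp = y * 28

Transformed code:
def apply(tmp, speed):
    b = tmp
    tmp = y * 28
    emit(35)
    y = y + 25
    tmp = b % 28
    b = 38 % 28
    tmp = tmp // 28
    return y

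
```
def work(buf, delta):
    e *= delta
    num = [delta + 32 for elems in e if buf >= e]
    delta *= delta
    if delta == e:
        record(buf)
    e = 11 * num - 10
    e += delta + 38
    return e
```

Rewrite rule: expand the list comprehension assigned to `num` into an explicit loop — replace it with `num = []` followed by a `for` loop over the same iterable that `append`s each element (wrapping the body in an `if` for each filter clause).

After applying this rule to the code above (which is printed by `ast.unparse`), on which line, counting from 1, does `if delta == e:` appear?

Transformed code:
def work(buf, delta):
    e *= delta
    num = []
    for elems in e:
        if buf >= e:
            num.append(delta + 32)
    delta *= delta
    if delta == e:
        record(buf)
    e = 11 * num - 10
    e += delta + 38
    return e

8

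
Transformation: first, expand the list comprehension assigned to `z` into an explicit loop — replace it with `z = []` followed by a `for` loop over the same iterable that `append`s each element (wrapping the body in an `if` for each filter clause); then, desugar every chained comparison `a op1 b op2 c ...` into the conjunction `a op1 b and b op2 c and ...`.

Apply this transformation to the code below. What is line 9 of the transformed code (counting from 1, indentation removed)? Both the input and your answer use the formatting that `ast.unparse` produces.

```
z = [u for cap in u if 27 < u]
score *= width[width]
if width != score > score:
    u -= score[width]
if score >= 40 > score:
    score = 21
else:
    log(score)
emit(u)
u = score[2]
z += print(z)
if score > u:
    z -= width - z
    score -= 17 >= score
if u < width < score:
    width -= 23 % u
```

score = 21

Transformed code:
z = []
for cap in u:
    if 27 < u:
        z.append(u)
score *= width[width]
if width != score and score > score:
    u -= score[width]
if score >= 40 and 40 > score:
    score = 21
else:
    log(score)
emit(u)
u = score[2]
z += print(z)
if score > u:
    z -= width - z
    score -= 17 >= score
if u < width and width < score:
    width -= 23 % u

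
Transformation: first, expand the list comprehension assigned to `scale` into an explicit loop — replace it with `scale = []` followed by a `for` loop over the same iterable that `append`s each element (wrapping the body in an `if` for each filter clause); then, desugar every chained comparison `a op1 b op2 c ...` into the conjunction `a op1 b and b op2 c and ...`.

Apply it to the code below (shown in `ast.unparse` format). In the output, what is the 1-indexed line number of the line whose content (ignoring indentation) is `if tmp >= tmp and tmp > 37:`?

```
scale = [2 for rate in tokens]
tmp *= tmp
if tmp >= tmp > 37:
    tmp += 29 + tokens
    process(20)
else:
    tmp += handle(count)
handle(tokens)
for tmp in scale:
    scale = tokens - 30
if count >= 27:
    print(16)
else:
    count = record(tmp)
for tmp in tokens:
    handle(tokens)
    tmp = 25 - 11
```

Transformed code:
scale = []
for rate in tokens:
    scale.append(2)
tmp *= tmp
if tmp >= tmp and tmp > 37:
    tmp += 29 + tokens
    process(20)
else:
    tmp += handle(count)
handle(tokens)
for tmp in scale:
    scale = tokens - 30
if count >= 27:
    print(16)
else:
    count = record(tmp)
for tmp in tokens:
    handle(tokens)
    tmp = 25 - 11

5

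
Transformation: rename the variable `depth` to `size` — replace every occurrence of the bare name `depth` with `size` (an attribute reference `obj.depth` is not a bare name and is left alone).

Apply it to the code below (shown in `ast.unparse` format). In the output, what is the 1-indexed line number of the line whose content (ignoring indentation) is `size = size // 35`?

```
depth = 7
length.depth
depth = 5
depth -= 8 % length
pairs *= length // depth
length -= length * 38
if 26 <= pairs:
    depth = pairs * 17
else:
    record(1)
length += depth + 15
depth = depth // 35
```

Transformed code:
size = 7
length.depth
size = 5
size -= 8 % length
pairs *= length // size
length -= length * 38
if 26 <= pairs:
    size = pairs * 17
else:
    record(1)
length += size + 15
size = size // 35

12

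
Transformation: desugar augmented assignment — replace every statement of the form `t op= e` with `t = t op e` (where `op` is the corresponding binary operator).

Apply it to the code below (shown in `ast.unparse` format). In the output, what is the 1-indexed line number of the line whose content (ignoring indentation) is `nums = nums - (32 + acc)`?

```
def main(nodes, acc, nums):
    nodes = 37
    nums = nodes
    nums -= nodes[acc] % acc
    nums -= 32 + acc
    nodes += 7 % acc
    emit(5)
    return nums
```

Transformed code:
def main(nodes, acc, nums):
    nodes = 37
    nums = nodes
    nums = nums - nodes[acc] % acc
    nums = nums - (32 + acc)
    nodes = nodes + 7 % acc
    emit(5)
    return nums

5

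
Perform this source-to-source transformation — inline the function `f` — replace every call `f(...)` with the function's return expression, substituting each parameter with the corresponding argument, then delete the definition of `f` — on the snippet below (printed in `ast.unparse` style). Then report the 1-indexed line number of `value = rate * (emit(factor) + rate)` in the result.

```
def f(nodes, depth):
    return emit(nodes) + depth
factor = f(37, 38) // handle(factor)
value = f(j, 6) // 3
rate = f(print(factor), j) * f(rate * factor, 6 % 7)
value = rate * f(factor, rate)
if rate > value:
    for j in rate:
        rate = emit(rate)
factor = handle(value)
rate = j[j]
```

4

Transformed code:
factor = (emit(37) + 38) // handle(factor)
value = (emit(j) + 6) // 3
rate = (emit(print(factor)) + j) * (emit(rate * factor) + 6 % 7)
value = rate * (emit(factor) + rate)
if rate > value:
    for j in rate:
        rate = emit(rate)
factor = handle(value)
rate = j[j]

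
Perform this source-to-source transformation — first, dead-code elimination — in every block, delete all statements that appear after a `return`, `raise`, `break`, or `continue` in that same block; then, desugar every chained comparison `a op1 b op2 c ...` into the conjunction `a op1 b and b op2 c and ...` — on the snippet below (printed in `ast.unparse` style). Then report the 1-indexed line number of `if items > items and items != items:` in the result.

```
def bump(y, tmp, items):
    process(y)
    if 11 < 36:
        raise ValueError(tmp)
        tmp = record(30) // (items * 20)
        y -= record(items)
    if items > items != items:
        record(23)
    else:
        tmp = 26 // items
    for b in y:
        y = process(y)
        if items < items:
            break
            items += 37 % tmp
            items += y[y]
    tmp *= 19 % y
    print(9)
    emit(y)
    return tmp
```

5

Transformed code:
def bump(y, tmp, items):
    process(y)
    if 11 < 36:
        raise ValueError(tmp)
    if items > items and items != items:
        record(23)
    else:
        tmp = 26 // items
    for b in y:
        y = process(y)
        if items < items:
            break
    tmp *= 19 % y
    print(9)
    emit(y)
    return tmp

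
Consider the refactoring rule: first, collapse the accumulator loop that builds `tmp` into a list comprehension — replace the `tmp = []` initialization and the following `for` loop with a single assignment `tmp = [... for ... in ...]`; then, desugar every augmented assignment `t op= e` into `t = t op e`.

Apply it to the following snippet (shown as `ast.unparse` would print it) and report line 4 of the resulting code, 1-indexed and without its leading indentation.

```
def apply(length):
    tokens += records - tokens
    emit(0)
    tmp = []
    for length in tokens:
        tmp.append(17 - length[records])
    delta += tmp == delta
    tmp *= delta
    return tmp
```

Transformed code:
def apply(length):
    tokens = tokens + (records - tokens)
    emit(0)
    tmp = [17 - length[records] for length in tokens]
    delta = delta + (tmp == delta)
    tmp = tmp * delta
    return tmp

tmp = [17 - length[records] for length in tokens]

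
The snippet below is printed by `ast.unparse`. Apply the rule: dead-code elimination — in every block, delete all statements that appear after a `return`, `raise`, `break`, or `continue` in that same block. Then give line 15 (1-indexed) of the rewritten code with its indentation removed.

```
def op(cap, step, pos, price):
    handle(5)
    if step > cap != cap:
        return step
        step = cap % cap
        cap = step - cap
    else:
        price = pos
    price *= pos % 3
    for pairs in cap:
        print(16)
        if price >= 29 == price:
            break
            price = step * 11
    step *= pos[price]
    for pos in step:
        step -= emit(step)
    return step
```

Transformed code:
def op(cap, step, pos, price):
    handle(5)
    if step > cap != cap:
        return step
    else:
        price = pos
    price *= pos % 3
    for pairs in cap:
        print(16)
        if price >= 29 == price:
            break
    step *= pos[price]
    for pos in step:
        step -= emit(step)
    return step

return step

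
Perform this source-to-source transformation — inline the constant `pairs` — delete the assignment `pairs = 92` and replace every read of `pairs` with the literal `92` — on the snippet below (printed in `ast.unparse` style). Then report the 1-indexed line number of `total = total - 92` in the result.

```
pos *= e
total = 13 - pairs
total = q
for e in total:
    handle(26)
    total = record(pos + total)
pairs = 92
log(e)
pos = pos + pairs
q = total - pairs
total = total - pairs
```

Transformed code:
pos *= e
total = 13 - 92
total = q
for e in total:
    handle(26)
    total = record(pos + total)
log(e)
pos = pos + 92
q = total - 92
total = total - 92

10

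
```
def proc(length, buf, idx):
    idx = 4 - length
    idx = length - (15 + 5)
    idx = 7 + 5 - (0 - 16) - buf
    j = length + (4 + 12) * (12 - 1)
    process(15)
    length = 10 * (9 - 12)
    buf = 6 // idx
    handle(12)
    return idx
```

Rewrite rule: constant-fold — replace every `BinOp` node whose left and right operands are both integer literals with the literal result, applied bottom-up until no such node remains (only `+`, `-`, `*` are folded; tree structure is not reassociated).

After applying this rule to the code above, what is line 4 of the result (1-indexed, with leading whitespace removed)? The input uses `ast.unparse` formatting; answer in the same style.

idx = 28 - buf

Transformed code:
def proc(length, buf, idx):
    idx = 4 - length
    idx = length - 20
    idx = 28 - buf
    j = length + 176
    process(15)
    length = -30
    buf = 6 // idx
    handle(12)
    return idx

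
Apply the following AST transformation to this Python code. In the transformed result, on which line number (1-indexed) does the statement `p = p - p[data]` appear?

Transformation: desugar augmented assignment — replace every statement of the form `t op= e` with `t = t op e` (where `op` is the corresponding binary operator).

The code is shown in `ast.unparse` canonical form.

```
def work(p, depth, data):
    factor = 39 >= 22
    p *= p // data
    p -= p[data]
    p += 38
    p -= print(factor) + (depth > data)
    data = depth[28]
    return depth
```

Transformed code:
def work(p, depth, data):
    factor = 39 >= 22
    p = p * (p // data)
    p = p - p[data]
    p = p + 38
    p = p - (print(factor) + (depth > data))
    data = depth[28]
    return depth

4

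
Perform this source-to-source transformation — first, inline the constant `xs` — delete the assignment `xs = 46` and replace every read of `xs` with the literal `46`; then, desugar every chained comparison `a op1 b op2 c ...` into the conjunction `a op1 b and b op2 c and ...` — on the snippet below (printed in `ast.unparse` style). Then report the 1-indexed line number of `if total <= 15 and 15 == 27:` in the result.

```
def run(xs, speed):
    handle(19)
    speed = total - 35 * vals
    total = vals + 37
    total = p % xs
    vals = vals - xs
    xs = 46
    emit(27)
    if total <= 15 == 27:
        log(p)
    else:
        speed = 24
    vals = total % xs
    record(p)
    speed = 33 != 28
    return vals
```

8

Transformed code:
def run(xs, speed):
    handle(19)
    speed = total - 35 * vals
    total = vals + 37
    total = p % 46
    vals = vals - 46
    emit(27)
    if total <= 15 and 15 == 27:
        log(p)
    else:
        speed = 24
    vals = total % 46
    record(p)
    speed = 33 != 28
    return vals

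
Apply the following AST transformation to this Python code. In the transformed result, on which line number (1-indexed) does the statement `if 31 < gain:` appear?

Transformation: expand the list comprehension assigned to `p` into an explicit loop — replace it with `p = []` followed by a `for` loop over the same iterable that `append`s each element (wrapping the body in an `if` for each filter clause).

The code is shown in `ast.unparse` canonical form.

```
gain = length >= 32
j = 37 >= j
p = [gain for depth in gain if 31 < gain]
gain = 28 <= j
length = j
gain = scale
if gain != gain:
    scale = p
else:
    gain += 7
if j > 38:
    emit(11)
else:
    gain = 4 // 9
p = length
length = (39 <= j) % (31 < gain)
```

5

Transformed code:
gain = length >= 32
j = 37 >= j
p = []
for depth in gain:
    if 31 < gain:
        p.append(gain)
gain = 28 <= j
length = j
gain = scale
if gain != gain:
    scale = p
else:
    gain += 7
if j > 38:
    emit(11)
else:
    gain = 4 // 9
p = length
length = (39 <= j) % (31 < gain)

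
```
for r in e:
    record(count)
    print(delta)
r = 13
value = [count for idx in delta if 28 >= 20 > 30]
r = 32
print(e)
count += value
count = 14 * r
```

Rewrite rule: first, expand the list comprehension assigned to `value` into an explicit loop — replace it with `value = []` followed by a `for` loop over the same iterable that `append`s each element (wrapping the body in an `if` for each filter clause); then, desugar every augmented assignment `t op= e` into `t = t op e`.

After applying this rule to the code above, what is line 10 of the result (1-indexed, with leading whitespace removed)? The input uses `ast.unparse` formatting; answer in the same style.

print(e)

Transformed code:
for r in e:
    record(count)
    print(delta)
r = 13
value = []
for idx in delta:
    if 28 >= 20 > 30:
        value.append(count)
r = 32
print(e)
count = count + value
count = 14 * r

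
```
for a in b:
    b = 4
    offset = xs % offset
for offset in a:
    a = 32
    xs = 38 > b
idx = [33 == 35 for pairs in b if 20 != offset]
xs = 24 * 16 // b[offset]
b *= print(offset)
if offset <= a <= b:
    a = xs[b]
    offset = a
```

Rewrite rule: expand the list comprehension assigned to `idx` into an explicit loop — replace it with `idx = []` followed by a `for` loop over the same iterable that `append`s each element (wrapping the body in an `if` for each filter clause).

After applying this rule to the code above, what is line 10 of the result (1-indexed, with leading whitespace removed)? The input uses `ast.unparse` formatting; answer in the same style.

Transformed code:
for a in b:
    b = 4
    offset = xs % offset
for offset in a:
    a = 32
    xs = 38 > b
idx = []
for pairs in b:
    if 20 != offset:
        idx.append(33 == 35)
xs = 24 * 16 // b[offset]
b *= print(offset)
if offset <= a <= b:
    a = xs[b]
    offset = a

idx.append(33 == 35)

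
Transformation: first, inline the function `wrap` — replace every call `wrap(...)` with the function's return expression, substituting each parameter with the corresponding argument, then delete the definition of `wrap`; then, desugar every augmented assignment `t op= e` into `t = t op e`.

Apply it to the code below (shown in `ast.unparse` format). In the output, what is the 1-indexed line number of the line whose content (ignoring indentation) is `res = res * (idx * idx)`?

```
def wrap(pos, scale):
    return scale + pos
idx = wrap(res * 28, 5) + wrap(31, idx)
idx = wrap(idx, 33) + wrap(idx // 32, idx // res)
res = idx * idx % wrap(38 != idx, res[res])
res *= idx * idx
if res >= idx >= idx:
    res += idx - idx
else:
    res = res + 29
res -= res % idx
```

4

Transformed code:
idx = 5 + res * 28 + (idx + 31)
idx = 33 + idx + (idx // res + idx // 32)
res = idx * idx % (res[res] + (38 != idx))
res = res * (idx * idx)
if res >= idx >= idx:
    res = res + (idx - idx)
else:
    res = res + 29
res = res - res % idx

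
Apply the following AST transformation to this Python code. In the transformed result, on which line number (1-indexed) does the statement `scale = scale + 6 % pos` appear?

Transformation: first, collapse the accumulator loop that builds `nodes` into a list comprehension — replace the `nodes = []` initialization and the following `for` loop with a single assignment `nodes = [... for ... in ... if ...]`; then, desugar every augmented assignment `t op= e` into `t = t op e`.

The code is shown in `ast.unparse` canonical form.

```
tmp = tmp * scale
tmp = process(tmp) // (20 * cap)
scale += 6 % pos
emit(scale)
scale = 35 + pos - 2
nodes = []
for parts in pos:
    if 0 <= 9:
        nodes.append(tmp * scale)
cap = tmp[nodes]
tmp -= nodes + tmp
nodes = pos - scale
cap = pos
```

Transformed code:
tmp = tmp * scale
tmp = process(tmp) // (20 * cap)
scale = scale + 6 % pos
emit(scale)
scale = 35 + pos - 2
nodes = [tmp * scale for parts in pos if 0 <= 9]
cap = tmp[nodes]
tmp = tmp - (nodes + tmp)
nodes = pos - scale
cap = pos

3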